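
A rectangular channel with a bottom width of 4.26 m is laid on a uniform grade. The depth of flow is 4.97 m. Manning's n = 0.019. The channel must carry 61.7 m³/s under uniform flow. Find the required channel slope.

Flow area A = b·y = 4.26 × 4.97 = 21.17 m². Wetted perimeter P = b + 2y = 4.26 + 2×4.97 = 14.2 m.
Hydraulic radius R = A/P = 21.17/14.2 = 1.491 m.
From Manning's equation, S = [nQ / (1 A R^(2/3))]² = [0.019 × 61.7 / (1 × 21.17 × 1.491^(2/3))]² = 0.0018.

S = 0.0018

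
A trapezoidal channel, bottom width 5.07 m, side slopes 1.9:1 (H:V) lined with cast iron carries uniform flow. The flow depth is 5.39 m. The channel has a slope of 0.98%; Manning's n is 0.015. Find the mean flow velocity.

V = 13.5 m/s

With bottom width b = 5.07 m and side slope z = 1.9: A = (b + zy)y = (5.07 + 1.9×5.39)×5.39 = 82.53 m²; P = b + 2y√(1+z²) = 5.07 + 2×5.39×2.147 = 28.22 m.
Hydraulic radius R = A/P = 82.53/28.22 = 2.925 m.
From Manning's equation, V = (1/n) R^(2/3) S^(1/2) = (1/0.015) × 2.925^(2/3) × 0.0098^(1/2) = 13.5 m/s.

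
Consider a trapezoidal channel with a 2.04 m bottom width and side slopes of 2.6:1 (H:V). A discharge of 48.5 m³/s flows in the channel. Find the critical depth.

At critical depth, Q² T / (g A³) = 1, i.e. A³/T = Q²/g = 48.5²/9.81 = 239.8.
At y = 1.71 m: A³/T = 124.8 — too small.
At y = 2.17 m: A³/T = 347.7 — too large.
At y = 1.99 m: A³/T = 238.8 — ≈ 239.8.

y_c = 1.99 m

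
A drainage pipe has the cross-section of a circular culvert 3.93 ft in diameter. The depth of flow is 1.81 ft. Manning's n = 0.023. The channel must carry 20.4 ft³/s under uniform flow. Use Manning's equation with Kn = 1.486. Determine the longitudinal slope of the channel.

For a circular section of diameter D = 3.93 ft at depth y = 1.81 ft, the central angle is θ = 2 arccos(1 − 2y/D) = 2.984 rad. Then A = (D²/8)(θ − sin θ) = 5.457 ft² and P = Dθ/2 = 5.863 ft.
Hydraulic radius R = A/P = 5.457/5.863 = 0.9307 ft.
From Manning's equation, S = [nQ / (1.486 A R^(2/3))]² = [0.023 × 20.4 / (1.486 × 5.457 × 0.9307^(2/3))]² = 0.00368.

S = 0.00368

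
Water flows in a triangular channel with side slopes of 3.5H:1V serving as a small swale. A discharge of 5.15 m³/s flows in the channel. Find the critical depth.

y_c = 0.849 m

At critical depth, Q² T / (g A³) = 1, i.e. A³/T = Q²/g = 5.15²/9.81 = 2.704.
At y = 0.684 m: A³/T = 0.917 — too small.
At y = 1.04 m: A³/T = 7.452 — too large.
At y = 0.849 m: A³/T = 2.702 — close enough.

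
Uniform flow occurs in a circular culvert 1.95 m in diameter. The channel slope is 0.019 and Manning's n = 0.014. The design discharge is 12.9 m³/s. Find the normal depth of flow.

y_n = 1.21 m

Manning's equation rearranged: A R^(2/3) = nQ / (1·√S) = 0.014 × 12.9 / (√0.019) = 1.31.
Trying y = 1.37 m: A R^(2/3) = 1.556 — over.
Trying y = 1.01 m: A R^(2/3) = 0.9815 — short.
Trying y = 1.21 m: A R^(2/3) = 1.308 — close enough.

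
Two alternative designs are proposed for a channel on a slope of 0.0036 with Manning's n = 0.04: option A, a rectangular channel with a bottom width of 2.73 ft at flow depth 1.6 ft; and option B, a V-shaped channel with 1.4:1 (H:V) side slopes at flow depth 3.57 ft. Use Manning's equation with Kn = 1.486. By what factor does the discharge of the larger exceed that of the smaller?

Channel A: Flow area A = b·y = 2.73 × 1.6 = 4.368 ft². Wetted perimeter P = b + 2y = 2.73 + 2×1.6 = 5.93 ft. Hydraulic radius R = A/P = 4.368/5.93 = 0.7366 ft. Q_A = (1.486/0.04)·4.368·0.7366^(2/3)·√0.0036 = 7.941 ft³/s.
Channel B: For a triangular section with side slope z = 1.4: A = zy² = 1.4×3.57² = 17.84 ft²; P = 2y√(1+z²) = 2×3.57×1.72 = 12.28 ft. Hydraulic radius R = A/P = 17.84/12.28 = 1.453 ft. Q_B = (1.486/0.04)·17.84·1.453^(2/3)·√0.0036 = 51.01 ft³/s.
The larger discharge is 51.01 ft³/s and the smaller is 7.941 ft³/s; the ratio is 6.42.

6.42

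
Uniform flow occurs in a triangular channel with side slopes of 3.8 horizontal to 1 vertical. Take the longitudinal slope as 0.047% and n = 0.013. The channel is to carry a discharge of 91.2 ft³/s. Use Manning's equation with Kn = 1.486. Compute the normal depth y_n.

Manning's equation rearranged: A R^(2/3) = nQ / (1.486·√S) = 0.013 × 91.2 / (1.486 × √0.00047) = 36.8.
Try y = 3.09 ft: A R^(2/3) = 47.42 — over.
Try y = 2.16 ft: A R^(2/3) = 18.25 — short.
Try y = 2.81 ft: A R^(2/3) = 36.81 — ≈ 36.8.

y_n = 2.81 ft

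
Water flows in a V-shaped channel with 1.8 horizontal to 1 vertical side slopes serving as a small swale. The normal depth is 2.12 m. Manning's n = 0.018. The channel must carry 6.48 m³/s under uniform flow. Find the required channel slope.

For a triangular section with side slope z = 1.8: A = zy² = 1.8×2.12² = 8.09 m²; P = 2y√(1+z²) = 2×2.12×2.059 = 8.731 m.
Hydraulic radius R = A/P = 8.09/8.731 = 0.9266 m.
From Manning's equation, S = [nQ / (1 A R^(2/3))]² = [0.018 × 6.48 / (1 × 8.09 × 0.9266^(2/3))]² = 0.00023.

S = 0.00023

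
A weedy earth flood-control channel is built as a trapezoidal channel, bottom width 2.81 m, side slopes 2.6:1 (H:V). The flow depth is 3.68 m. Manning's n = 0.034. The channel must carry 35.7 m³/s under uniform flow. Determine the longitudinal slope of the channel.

S = 0.000291

With bottom width b = 2.81 m and side slope z = 2.6: A = (b + zy)y = (2.81 + 2.6×3.68)×3.68 = 45.55 m²; P = b + 2y√(1+z²) = 2.81 + 2×3.68×2.786 = 23.31 m.
Hydraulic radius R = A/P = 45.55/23.31 = 1.954 m.
From Manning's equation, S = [nQ / (1 A R^(2/3))]² = [0.034 × 35.7 / (1 × 45.55 × 1.954^(2/3))]² = 0.000291.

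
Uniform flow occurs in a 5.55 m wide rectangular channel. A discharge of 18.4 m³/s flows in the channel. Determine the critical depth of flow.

For a rectangular channel, critical depth y_c = (q²/g)^(1/3) where q = Q/b = 18.4/5.55 = 3.315 m²/s.
So y_c = (3.315²/9.81)^(1/3) = 1.04 m.

y_c = 1.04 m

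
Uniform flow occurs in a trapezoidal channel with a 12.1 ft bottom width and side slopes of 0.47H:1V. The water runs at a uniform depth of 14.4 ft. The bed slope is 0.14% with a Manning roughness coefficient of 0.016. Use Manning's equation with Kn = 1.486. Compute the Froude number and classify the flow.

With bottom width b = 12.1 ft and side slope z = 0.47: A = (b + zy)y = (12.1 + 0.47×14.4)×14.4 = 271.7 ft²; P = b + 2y√(1+z²) = 12.1 + 2×14.4×1.105 = 43.92 ft.
Hydraulic radius R = A/P = 271.7/43.92 = 6.186 ft.
V = (1.486/n) R^(2/3) √S = (1.486/0.016) × 6.186^(2/3) × √0.0014 = 11.71 ft/s. Hydraulic depth D_h = A/T = 271.7/25.64 = 10.6 ft.
Froude number Fr = V/√(g·D_h) = 11.71/√(32.2×10.6) = 0.634, which is less than 1, so the flow is subcritical.

subcritical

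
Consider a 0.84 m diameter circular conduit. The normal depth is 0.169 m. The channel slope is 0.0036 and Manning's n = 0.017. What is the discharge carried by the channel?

For a circular section of diameter D = 0.84 m at depth y = 0.169 m, the central angle is θ = 2 arccos(1 − 2y/D) = 1.861 rad. Then A = (D²/8)(θ − sin θ) = 0.07958 m² and P = Dθ/2 = 0.7814 m.
Hydraulic radius R = A/P = 0.07958/0.7814 = 0.1018 m.
Manning's equation: Q = (1/n) A R^(2/3) S^(1/2) = (1/0.017) × 0.07958 × 0.1018^(2/3) × 0.0036^(1/2) = 0.0612 m³/s.

Q = 0.0612 m³/s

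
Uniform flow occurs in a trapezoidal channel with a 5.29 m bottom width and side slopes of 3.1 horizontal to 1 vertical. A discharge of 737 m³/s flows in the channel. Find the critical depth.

At critical depth, Q² T / (g A³) = 1, i.e. A³/T = Q²/g = 737²/9.81 = 55370.
Try y = 6.7 m: A³/T = 113700 — over.
Try y = 4.47 m: A³/T = 19000 — short.
Try y = 5.7 m: A³/T = 55170 — close enough.

y_c = 5.7 m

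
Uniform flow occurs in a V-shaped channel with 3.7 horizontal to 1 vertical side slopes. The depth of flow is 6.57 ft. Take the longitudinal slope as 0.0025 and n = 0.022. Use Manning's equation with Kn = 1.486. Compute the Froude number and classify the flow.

subcritical

For a triangular section with side slope z = 3.7: A = zy² = 3.7×6.57² = 159.7 ft²; P = 2y√(1+z²) = 2×6.57×3.833 = 50.36 ft.
Hydraulic radius R = A/P = 159.7/50.36 = 3.171 ft.
V = (1.486/n) R^(2/3) √S = (1.486/0.022) × 3.171^(2/3) × √0.0025 = 7.29 ft/s. Hydraulic depth D_h = A/T = 159.7/48.62 = 3.285 ft.
Froude number Fr = V/√(g·D_h) = 7.29/√(32.2×3.285) = 0.709, which is less than 1, so the flow is subcritical.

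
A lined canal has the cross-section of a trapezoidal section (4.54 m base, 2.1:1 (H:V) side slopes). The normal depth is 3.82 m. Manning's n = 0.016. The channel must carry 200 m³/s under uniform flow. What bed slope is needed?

With bottom width b = 4.54 m and side slope z = 2.1: A = (b + zy)y = (4.54 + 2.1×3.82)×3.82 = 47.99 m²; P = b + 2y√(1+z²) = 4.54 + 2×3.82×2.326 = 22.31 m.
Hydraulic radius R = A/P = 47.99/22.31 = 2.151 m.
From Manning's equation, S = [nQ / (1 A R^(2/3))]² = [0.016 × 200 / (1 × 47.99 × 2.151^(2/3))]² = 0.0016.

S = 0.0016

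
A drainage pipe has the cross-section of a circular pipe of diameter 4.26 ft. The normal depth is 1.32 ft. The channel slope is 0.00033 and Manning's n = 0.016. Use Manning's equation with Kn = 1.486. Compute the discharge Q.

For a circular section of diameter D = 4.26 ft at depth y = 1.32 ft, the central angle is θ = 2 arccos(1 − 2y/D) = 2.361 rad. Then A = (D²/8)(θ − sin θ) = 3.761 ft² and P = Dθ/2 = 5.03 ft.
Hydraulic radius R = A/P = 3.761/5.03 = 0.7478 ft.
Manning's equation: Q = (1.486/n) A R^(2/3) S^(1/2) = (1.486/0.016) × 3.761 × 0.7478^(2/3) × 0.00033^(1/2) = 5.23 ft³/s.

Q = 5.23 ft³/s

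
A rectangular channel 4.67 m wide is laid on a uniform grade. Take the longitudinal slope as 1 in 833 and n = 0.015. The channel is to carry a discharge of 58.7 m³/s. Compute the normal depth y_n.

Manning's equation rearranged: A R^(2/3) = nQ / (1·√S) = 0.015 × 58.7 / (√0.0012) = 25.41.
Try y = 3.65 m: A R^(2/3) = 21.58 — low.
Try y = 4.75 m: A R^(2/3) = 29.91 — high.
Try y = 4.16 m: A R^(2/3) = 25.41 — matches.

y_n = 4.16 m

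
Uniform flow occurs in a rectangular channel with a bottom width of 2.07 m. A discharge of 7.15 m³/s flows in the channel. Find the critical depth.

For a rectangular channel, critical depth y_c = (q²/g)^(1/3) where q = Q/b = 7.15/2.07 = 3.454 m²/s.
So y_c = (3.454²/9.81)^(1/3) = 1.07 m.

y_c = 1.07 m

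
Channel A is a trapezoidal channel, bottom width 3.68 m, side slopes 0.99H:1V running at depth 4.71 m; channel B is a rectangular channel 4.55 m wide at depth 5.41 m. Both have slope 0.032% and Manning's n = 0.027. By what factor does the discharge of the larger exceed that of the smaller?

2.04

Channel A: With bottom width b = 3.68 m and side slope z = 0.99: A = (b + zy)y = (3.68 + 0.99×4.71)×4.71 = 39.3 m²; P = b + 2y√(1+z²) = 3.68 + 2×4.71×1.407 = 16.94 m. Hydraulic radius R = A/P = 39.3/16.94 = 2.32 m. Q_A = (1/0.027)·39.3·2.32^(2/3)·√0.00032 = 45.63 m³/s.
Channel B: Flow area A = b·y = 4.55 × 5.41 = 24.62 m². Wetted perimeter P = b + 2y = 4.55 + 2×5.41 = 15.37 m. Hydraulic radius R = A/P = 24.62/15.37 = 1.602 m. Q_B = (1/0.027)·24.62·1.602^(2/3)·√0.00032 = 22.32 m³/s.
The larger discharge is 45.63 m³/s and the smaller is 22.32 m³/s; the ratio is 2.04.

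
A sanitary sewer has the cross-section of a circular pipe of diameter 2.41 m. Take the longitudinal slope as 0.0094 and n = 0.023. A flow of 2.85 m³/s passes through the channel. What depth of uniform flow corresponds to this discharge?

y_n = 0.745 m

Manning's equation rearranged: A R^(2/3) = nQ / (1·√S) = 0.023 × 2.85 / (√0.0094) = 0.6761.
Try y = 0.608 m: A R^(2/3) = 0.4538 — too small.
Try y = 0.842 m: A R^(2/3) = 0.8528 — too large.
Try y = 0.745 m: A R^(2/3) = 0.6752 — ≈ 0.6761.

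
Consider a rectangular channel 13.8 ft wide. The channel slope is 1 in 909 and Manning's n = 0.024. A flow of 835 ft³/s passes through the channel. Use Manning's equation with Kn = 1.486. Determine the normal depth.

Manning's equation rearranged: A R^(2/3) = nQ / (1.486·√S) = 0.024 × 835 / (1.486 × √0.0011) = 406.6.
At y = 13 ft: A R^(2/3) = 489.5 — over.
At y = 9.28 ft: A R^(2/3) = 320.4 — short.
At y = 11.2 ft: A R^(2/3) = 406.8 — matches.

y_n = 11.2 ft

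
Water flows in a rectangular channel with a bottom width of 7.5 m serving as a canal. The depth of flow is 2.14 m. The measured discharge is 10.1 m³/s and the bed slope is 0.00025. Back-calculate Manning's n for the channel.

Flow area A = b·y = 7.5 × 2.14 = 16.05 m². Wetted perimeter P = b + 2y = 7.5 + 2×2.14 = 11.78 m.
Hydraulic radius R = A/P = 16.05/11.78 = 1.362 m.
Rearranging Manning's equation: n = (1/Q) A R^(2/3) S^(1/2) = (1/10.1) × 16.05 × 1.362^(2/3) × √0.00025 = 0.0309.

n = 0.0309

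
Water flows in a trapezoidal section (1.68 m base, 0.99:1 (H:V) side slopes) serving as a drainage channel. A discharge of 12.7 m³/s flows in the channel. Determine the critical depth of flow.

y_c = 1.37 m

At critical depth, Q² T / (g A³) = 1, i.e. A³/T = Q²/g = 12.7²/9.81 = 16.44.
Try y = 1.66 m: A³/T = 33.81 — high.
Try y = 1.37 m: A³/T = 16.39 — close enough.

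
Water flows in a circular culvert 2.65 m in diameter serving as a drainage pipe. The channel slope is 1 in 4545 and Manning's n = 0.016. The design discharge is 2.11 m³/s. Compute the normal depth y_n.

Manning's equation rearranged: A R^(2/3) = nQ / (1·√S) = 0.016 × 2.11 / (√0.00022) = 2.276.
At y = 1.07 m: A R^(2/3) = 1.437 — too small.
At y = 1.65 m: A R^(2/3) = 2.978 — too large.
At y = 1.39 m: A R^(2/3) = 2.271 — matches.

y_n = 1.39 m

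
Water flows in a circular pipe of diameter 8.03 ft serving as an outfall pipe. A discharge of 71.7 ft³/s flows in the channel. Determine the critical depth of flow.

y_c = 2.08 ft

At critical depth, Q² T / (g A³) = 1, i.e. A³/T = Q²/g = 71.7²/32.2 = 159.7.
Trying y = 2.31 ft: A³/T = 240.9 — high.
Trying y = 1.74 ft: A³/T = 79.86 — low.
Trying y = 2.08 ft: A³/T = 160.2 — matches.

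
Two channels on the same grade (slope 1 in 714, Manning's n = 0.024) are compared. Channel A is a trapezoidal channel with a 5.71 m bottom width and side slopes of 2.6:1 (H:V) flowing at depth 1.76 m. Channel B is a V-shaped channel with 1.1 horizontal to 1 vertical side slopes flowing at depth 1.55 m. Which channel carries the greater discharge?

Channel A: With bottom width b = 5.71 m and side slope z = 2.6: A = (b + zy)y = (5.71 + 2.6×1.76)×1.76 = 18.1 m²; P = b + 2y√(1+z²) = 5.71 + 2×1.76×2.786 = 15.52 m. Hydraulic radius R = A/P = 18.1/15.52 = 1.167 m. Q_A = (1/0.024)·18.1·1.167^(2/3)·√0.001401 = 31.29 m³/s.
Channel B: For a triangular section with side slope z = 1.1: A = zy² = 1.1×1.55² = 2.643 m²; P = 2y√(1+z²) = 2×1.55×1.487 = 4.608 m. Hydraulic radius R = A/P = 2.643/4.608 = 0.5735 m. Q_B = (1/0.024)·2.643·0.5735^(2/3)·√0.001401 = 2.844 m³/s.
Q_A = 31.29 m³/s vs Q_B = 2.844 m³/s, so channel A carries more.

channel A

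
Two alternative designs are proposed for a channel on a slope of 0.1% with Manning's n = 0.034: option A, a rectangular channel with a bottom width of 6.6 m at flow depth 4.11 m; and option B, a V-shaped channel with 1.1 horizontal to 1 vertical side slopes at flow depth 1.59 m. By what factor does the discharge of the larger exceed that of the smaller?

20.8

Channel A: Flow area A = b·y = 6.6 × 4.11 = 27.13 m². Wetted perimeter P = b + 2y = 6.6 + 2×4.11 = 14.82 m. Hydraulic radius R = A/P = 27.13/14.82 = 1.83 m. Q_A = (1/0.034)·27.13·1.83^(2/3)·√0.001 = 37.75 m³/s.
Channel B: For a triangular section with side slope z = 1.1: A = zy² = 1.1×1.59² = 2.781 m²; P = 2y√(1+z²) = 2×1.59×1.487 = 4.727 m. Hydraulic radius R = A/P = 2.781/4.727 = 0.5883 m. Q_B = (1/0.034)·2.781·0.5883^(2/3)·√0.001 = 1.816 m³/s.
The larger discharge is 37.75 m³/s and the smaller is 1.816 m³/s; the ratio is 20.8.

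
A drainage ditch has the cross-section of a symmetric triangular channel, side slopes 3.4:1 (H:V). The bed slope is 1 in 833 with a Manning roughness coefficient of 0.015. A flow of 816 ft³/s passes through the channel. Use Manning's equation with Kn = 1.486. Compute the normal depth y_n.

y_n = 5.91 ft

Manning's equation rearranged: A R^(2/3) = nQ / (1.486·√S) = 0.015 × 816 / (1.486 × √0.0012) = 237.7.
Try y = 6.85 ft: A R^(2/3) = 352.6 — over.
Try y = 5.13 ft: A R^(2/3) = 163.1 — short.
Try y = 5.91 ft: A R^(2/3) = 237.9 — ≈ 237.7.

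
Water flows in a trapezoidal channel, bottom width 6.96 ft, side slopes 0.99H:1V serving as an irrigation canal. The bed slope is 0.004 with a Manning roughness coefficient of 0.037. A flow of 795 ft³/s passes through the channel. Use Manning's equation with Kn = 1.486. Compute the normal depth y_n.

Manning's equation rearranged: A R^(2/3) = nQ / (1.486·√S) = 0.037 × 795 / (1.486 × √0.004) = 313.
Trying y = 6.09 ft: A R^(2/3) = 174.7 — short.
Trying y = 9.5 ft: A R^(2/3) = 430.9 — over.
Trying y = 8.14 ft: A R^(2/3) = 312.8 — ≈ 313.

y_n = 8.14 ft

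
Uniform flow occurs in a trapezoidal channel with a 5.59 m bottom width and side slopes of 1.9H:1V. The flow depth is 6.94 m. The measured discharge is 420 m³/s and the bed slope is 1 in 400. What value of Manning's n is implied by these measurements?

With bottom width b = 5.59 m and side slope z = 1.9: A = (b + zy)y = (5.59 + 1.9×6.94)×6.94 = 130.3 m²; P = b + 2y√(1+z²) = 5.59 + 2×6.94×2.147 = 35.39 m.
Hydraulic radius R = A/P = 130.3/35.39 = 3.682 m.
Rearranging Manning's equation: n = (1/Q) A R^(2/3) S^(1/2) = (1/420) × 130.3 × 3.682^(2/3) × √0.0025 = 0.037.

n = 0.037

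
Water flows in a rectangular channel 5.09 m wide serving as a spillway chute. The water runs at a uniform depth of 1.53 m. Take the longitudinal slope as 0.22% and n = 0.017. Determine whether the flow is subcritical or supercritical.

Flow area A = b·y = 5.09 × 1.53 = 7.788 m². Wetted perimeter P = b + 2y = 5.09 + 2×1.53 = 8.15 m.
Hydraulic radius R = A/P = 7.788/8.15 = 0.9555 m.
V = (1/n) R^(2/3) √S = (1/0.017) × 0.9555^(2/3) × √0.0022 = 2.677 m/s. Hydraulic depth D_h = A/T = 7.788/5.09 = 1.53 m.
Froude number Fr = V/√(g·D_h) = 2.677/√(9.81×1.53) = 0.691, which is less than 1, so the flow is subcritical.

subcritical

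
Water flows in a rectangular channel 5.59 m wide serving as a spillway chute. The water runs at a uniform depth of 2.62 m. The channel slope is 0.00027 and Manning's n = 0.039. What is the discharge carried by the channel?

Q = 7.55 m³/s

Flow area A = b·y = 5.59 × 2.62 = 14.65 m². Wetted perimeter P = b + 2y = 5.59 + 2×2.62 = 10.83 m.
Hydraulic radius R = A/P = 14.65/10.83 = 1.352 m.
Manning's equation: Q = (1/n) A R^(2/3) S^(1/2) = (1/0.039) × 14.65 × 1.352^(2/3) × 0.00027^(1/2) = 7.55 m³/s.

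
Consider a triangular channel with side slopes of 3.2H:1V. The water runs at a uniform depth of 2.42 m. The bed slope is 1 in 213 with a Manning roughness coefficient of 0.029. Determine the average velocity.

For a triangular section with side slope z = 3.2: A = zy² = 3.2×2.42² = 18.74 m²; P = 2y√(1+z²) = 2×2.42×3.353 = 16.23 m.
Hydraulic radius R = A/P = 18.74/16.23 = 1.155 m.
From Manning's equation, V = (1/n) R^(2/3) S^(1/2) = (1/0.029) × 1.155^(2/3) × 0.004695^(1/2) = 2.6 m/s.

V = 2.6 m/s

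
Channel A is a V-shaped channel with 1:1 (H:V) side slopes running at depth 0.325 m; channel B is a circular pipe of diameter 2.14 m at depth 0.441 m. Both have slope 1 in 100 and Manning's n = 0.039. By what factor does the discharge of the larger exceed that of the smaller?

8.83

Channel A: For a triangular section with side slope z = 1: A = zy² = 1×0.325² = 0.1056 m²; P = 2y√(1+z²) = 2×0.325×1.414 = 0.9192 m. Hydraulic radius R = A/P = 0.1056/0.9192 = 0.1149 m. Q_A = (1/0.039)·0.1056·0.1149^(2/3)·√0.01 = 0.06401 m³/s.
Channel B: For a circular section of diameter D = 2.14 m at depth y = 0.441 m, the central angle is θ = 2 arccos(1 − 2y/D) = 1.885 rad. Then A = (D²/8)(θ − sin θ) = 0.5345 m² and P = Dθ/2 = 2.017 m. Hydraulic radius R = A/P = 0.5345/2.017 = 0.265 m. Q_B = (1/0.039)·0.5345·0.265^(2/3)·√0.01 = 0.5655 m³/s.
The larger discharge is 0.5655 m³/s and the smaller is 0.06401 m³/s; the ratio is 8.83.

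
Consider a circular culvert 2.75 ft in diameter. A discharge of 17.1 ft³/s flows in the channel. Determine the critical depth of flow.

At critical depth, Q² T / (g A³) = 1, i.e. A³/T = Q²/g = 17.1²/32.2 = 9.081.
At y = 1.56 ft: A³/T = 15.43 — too large.
At y = 1.09 ft: A³/T = 3.913 — too small.
At y = 1.36 ft: A³/T = 9.134 — ≈ 9.081.

y_c = 1.36 ft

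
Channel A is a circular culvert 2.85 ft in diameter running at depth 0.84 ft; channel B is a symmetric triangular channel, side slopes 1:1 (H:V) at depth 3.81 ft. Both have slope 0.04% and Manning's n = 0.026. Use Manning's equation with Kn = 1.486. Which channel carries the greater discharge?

channel B

Channel A: For a circular section of diameter D = 2.85 ft at depth y = 0.84 ft, the central angle is θ = 2 arccos(1 − 2y/D) = 2.296 rad. Then A = (D²/8)(θ − sin θ) = 1.571 ft² and P = Dθ/2 = 3.271 ft. Hydraulic radius R = A/P = 1.571/3.271 = 0.4801 ft. Q_A = (1.486/0.026)·1.571·0.4801^(2/3)·√0.0004 = 1.101 ft³/s.
Channel B: For a triangular section with side slope z = 1: A = zy² = 1×3.81² = 14.52 ft²; P = 2y√(1+z²) = 2×3.81×1.414 = 10.78 ft. Hydraulic radius R = A/P = 14.52/10.78 = 1.347 ft. Q_B = (1.486/0.026)·14.52·1.347^(2/3)·√0.0004 = 20.24 ft³/s.
Q_A = 1.101 ft³/s vs Q_B = 20.24 ft³/s, so channel B carries more.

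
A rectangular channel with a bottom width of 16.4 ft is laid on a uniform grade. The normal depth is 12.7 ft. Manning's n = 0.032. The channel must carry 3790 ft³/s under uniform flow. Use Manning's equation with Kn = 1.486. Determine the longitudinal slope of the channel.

S = 0.018

Flow area A = b·y = 16.4 × 12.7 = 208.3 ft². Wetted perimeter P = b + 2y = 16.4 + 2×12.7 = 41.8 ft.
Hydraulic radius R = A/P = 208.3/41.8 = 4.983 ft.
From Manning's equation, S = [nQ / (1.486 A R^(2/3))]² = [0.032 × 3790 / (1.486 × 208.3 × 4.983^(2/3))]² = 0.018.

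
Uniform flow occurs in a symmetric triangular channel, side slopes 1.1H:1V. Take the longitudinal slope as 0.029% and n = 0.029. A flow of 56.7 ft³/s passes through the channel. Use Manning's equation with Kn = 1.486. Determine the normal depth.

y_n = 5.92 ft

Manning's equation rearranged: A R^(2/3) = nQ / (1.486·√S) = 0.029 × 56.7 / (1.486 × √0.00029) = 64.98.
Trying y = 4.04 ft: A R^(2/3) = 23.47 — too small.
Trying y = 6.96 ft: A R^(2/3) = 100.1 — too large.
Trying y = 5.92 ft: A R^(2/3) = 65.02 — matches.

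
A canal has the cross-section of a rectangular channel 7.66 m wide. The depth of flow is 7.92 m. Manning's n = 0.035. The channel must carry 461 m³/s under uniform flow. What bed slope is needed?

Flow area A = b·y = 7.66 × 7.92 = 60.67 m². Wetted perimeter P = b + 2y = 7.66 + 2×7.92 = 23.5 m.
Hydraulic radius R = A/P = 60.67/23.5 = 2.582 m.
From Manning's equation, S = [nQ / (1 A R^(2/3))]² = [0.035 × 461 / (1 × 60.67 × 2.582^(2/3))]² = 0.02.

S = 0.02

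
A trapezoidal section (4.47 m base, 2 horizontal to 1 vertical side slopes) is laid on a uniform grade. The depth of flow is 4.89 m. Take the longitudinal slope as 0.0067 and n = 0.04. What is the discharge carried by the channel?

Q = 273 m³/s

With bottom width b = 4.47 m and side slope z = 2: A = (b + zy)y = (4.47 + 2×4.89)×4.89 = 69.68 m²; P = b + 2y√(1+z²) = 4.47 + 2×4.89×2.236 = 26.34 m.
Hydraulic radius R = A/P = 69.68/26.34 = 2.646 m.
Manning's equation: Q = (1/n) A R^(2/3) S^(1/2) = (1/0.04) × 69.68 × 2.646^(2/3) × 0.0067^(1/2) = 273 m³/s.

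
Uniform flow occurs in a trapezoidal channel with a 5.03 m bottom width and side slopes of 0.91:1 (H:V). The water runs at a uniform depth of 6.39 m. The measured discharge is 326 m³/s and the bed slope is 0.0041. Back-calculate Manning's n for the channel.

With bottom width b = 5.03 m and side slope z = 0.91: A = (b + zy)y = (5.03 + 0.91×6.39)×6.39 = 69.3 m²; P = b + 2y√(1+z²) = 5.03 + 2×6.39×1.352 = 22.31 m.
Hydraulic radius R = A/P = 69.3/22.31 = 3.106 m.
Rearranging Manning's equation: n = (1/Q) A R^(2/3) S^(1/2) = (1/326) × 69.3 × 3.106^(2/3) × √0.0041 = 0.029.

n = 0.029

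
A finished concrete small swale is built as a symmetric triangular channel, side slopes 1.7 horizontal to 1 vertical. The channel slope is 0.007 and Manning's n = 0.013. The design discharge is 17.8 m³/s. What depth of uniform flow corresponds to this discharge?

Manning's equation rearranged: A R^(2/3) = nQ / (1·√S) = 0.013 × 17.8 / (√0.007) = 2.766.
Trying y = 1.01 m: A R^(2/3) = 0.996 — too small.
Trying y = 1.79 m: A R^(2/3) = 4.582 — too large.
Trying y = 1.48 m: A R^(2/3) = 2.759 — matches.

y_n = 1.48 m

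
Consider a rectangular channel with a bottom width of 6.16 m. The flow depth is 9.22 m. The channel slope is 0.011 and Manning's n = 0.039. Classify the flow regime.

subcritical

Flow area A = b·y = 6.16 × 9.22 = 56.8 m². Wetted perimeter P = b + 2y = 6.16 + 2×9.22 = 24.6 m.
Hydraulic radius R = A/P = 56.8/24.6 = 2.309 m.
V = (1/n) R^(2/3) √S = (1/0.039) × 2.309^(2/3) × √0.011 = 4.698 m/s. Hydraulic depth D_h = A/T = 56.8/6.16 = 9.22 m.
Froude number Fr = V/√(g·D_h) = 4.698/√(9.81×9.22) = 0.494, which is less than 1, so the flow is subcritical.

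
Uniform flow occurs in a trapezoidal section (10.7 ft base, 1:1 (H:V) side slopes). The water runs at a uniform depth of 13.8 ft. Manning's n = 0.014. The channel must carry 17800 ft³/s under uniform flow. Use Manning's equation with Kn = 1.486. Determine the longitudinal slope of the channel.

With bottom width b = 10.7 ft and side slope z = 1: A = (b + zy)y = (10.7 + 1×13.8)×13.8 = 338.1 ft²; P = b + 2y√(1+z²) = 10.7 + 2×13.8×1.414 = 49.73 ft.
Hydraulic radius R = A/P = 338.1/49.73 = 6.798 ft.
From Manning's equation, S = [nQ / (1.486 A R^(2/3))]² = [0.014 × 17800 / (1.486 × 338.1 × 6.798^(2/3))]² = 0.0191.

S = 0.0191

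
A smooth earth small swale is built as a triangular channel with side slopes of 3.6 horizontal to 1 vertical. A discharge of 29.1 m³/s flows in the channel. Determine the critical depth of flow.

At critical depth, Q² T / (g A³) = 1, i.e. A³/T = Q²/g = 29.1²/9.81 = 86.32.
Try y = 1.27 m: A³/T = 21.41 — too small.
Try y = 1.83 m: A³/T = 133 — too large.
Try y = 1.68 m: A³/T = 86.72 — close enough.

y_c = 1.68 m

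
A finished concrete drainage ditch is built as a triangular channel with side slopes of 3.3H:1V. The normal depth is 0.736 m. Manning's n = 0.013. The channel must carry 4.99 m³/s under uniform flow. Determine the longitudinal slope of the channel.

For a triangular section with side slope z = 3.3: A = zy² = 3.3×0.736² = 1.788 m²; P = 2y√(1+z²) = 2×0.736×3.448 = 5.076 m.
Hydraulic radius R = A/P = 1.788/5.076 = 0.3522 m.
From Manning's equation, S = [nQ / (1 A R^(2/3))]² = [0.013 × 4.99 / (1 × 1.788 × 0.3522^(2/3))]² = 0.00529.

S = 0.00529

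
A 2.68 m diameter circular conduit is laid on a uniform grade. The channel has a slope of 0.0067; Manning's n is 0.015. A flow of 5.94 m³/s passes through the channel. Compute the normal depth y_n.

y_n = 0.917 m

Manning's equation rearranged: A R^(2/3) = nQ / (1·√S) = 0.015 × 5.94 / (√0.0067) = 1.089.
Try y = 0.632 m: A R^(2/3) = 0.5268 — short.
Try y = 1.01 m: A R^(2/3) = 1.304 — over.
Try y = 0.917 m: A R^(2/3) = 1.088 — ≈ 1.089.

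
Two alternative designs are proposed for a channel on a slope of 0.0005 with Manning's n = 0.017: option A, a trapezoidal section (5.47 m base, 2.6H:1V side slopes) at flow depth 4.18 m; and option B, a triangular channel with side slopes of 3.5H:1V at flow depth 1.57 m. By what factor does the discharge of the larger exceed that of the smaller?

17

Channel A: With bottom width b = 5.47 m and side slope z = 2.6: A = (b + zy)y = (5.47 + 2.6×4.18)×4.18 = 68.29 m²; P = b + 2y√(1+z²) = 5.47 + 2×4.18×2.786 = 28.76 m. Hydraulic radius R = A/P = 68.29/28.76 = 2.375 m. Q_A = (1/0.017)·68.29·2.375^(2/3)·√0.0005 = 159.9 m³/s.
Channel B: For a triangular section with side slope z = 3.5: A = zy² = 3.5×1.57² = 8.627 m²; P = 2y√(1+z²) = 2×1.57×3.64 = 11.43 m. Hydraulic radius R = A/P = 8.627/11.43 = 0.7548 m. Q_B = (1/0.017)·8.627·0.7548^(2/3)·√0.0005 = 9.407 m³/s.
The larger discharge is 159.9 m³/s and the smaller is 9.407 m³/s; the ratio is 17.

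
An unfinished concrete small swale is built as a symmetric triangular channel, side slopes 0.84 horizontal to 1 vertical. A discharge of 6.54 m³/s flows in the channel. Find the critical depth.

At critical depth, Q² T / (g A³) = 1, i.e. A³/T = Q²/g = 6.54²/9.81 = 4.36.
Try y = 1.96 m: A³/T = 10.2 — high.
Try y = 1.22 m: A³/T = 0.9535 — low.
Try y = 1.65 m: A³/T = 4.315 — close enough.

y_c = 1.65 m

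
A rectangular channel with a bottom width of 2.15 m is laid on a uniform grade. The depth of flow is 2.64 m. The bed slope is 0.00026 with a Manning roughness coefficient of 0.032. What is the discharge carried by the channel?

Q = 2.39 m³/s

Flow area A = b·y = 2.15 × 2.64 = 5.676 m². Wetted perimeter P = b + 2y = 2.15 + 2×2.64 = 7.43 m.
Hydraulic radius R = A/P = 5.676/7.43 = 0.7639 m.
Manning's equation: Q = (1/n) A R^(2/3) S^(1/2) = (1/0.032) × 5.676 × 0.7639^(2/3) × 0.00026^(1/2) = 2.39 m³/s.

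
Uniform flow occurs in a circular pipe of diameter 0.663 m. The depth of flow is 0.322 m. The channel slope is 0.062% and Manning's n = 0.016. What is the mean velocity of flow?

For a circular section of diameter D = 0.663 m at depth y = 0.322 m, the central angle is θ = 2 arccos(1 − 2y/D) = 3.084 rad. Then A = (D²/8)(θ − sin θ) = 0.1663 m² and P = Dθ/2 = 1.022 m.
Hydraulic radius R = A/P = 0.1663/1.022 = 0.1627 m.
From Manning's equation, V = (1/n) R^(2/3) S^(1/2) = (1/0.016) × 0.1627^(2/3) × 0.00062^(1/2) = 0.464 m/s.

V = 0.464 m/s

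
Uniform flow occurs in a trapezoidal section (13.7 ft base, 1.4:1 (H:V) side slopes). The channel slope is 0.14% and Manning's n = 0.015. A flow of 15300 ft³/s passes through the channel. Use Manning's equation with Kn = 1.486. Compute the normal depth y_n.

Manning's equation rearranged: A R^(2/3) = nQ / (1.486·√S) = 0.015 × 15300 / (1.486 × √0.0014) = 4128.
Trying y = 15 ft: A R^(2/3) = 2077 — low.
Trying y = 23.9 ft: A R^(2/3) = 5825 — high.
Trying y = 20.5 ft: A R^(2/3) = 4120 — matches.

y_n = 20.5 ft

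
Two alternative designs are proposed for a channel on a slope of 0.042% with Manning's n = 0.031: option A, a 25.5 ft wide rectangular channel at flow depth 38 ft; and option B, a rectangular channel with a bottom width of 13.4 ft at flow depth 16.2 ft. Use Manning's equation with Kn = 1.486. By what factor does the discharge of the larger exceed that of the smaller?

7.12

Channel A: Flow area A = b·y = 25.5 × 38 = 969 ft². Wetted perimeter P = b + 2y = 25.5 + 2×38 = 101.5 ft. Hydraulic radius R = A/P = 969/101.5 = 9.547 ft. Q_A = (1.486/0.031)·969·9.547^(2/3)·√0.00042 = 4284 ft³/s.
Channel B: Flow area A = b·y = 13.4 × 16.2 = 217.1 ft². Wetted perimeter P = b + 2y = 13.4 + 2×16.2 = 45.8 ft. Hydraulic radius R = A/P = 217.1/45.8 = 4.74 ft. Q_B = (1.486/0.031)·217.1·4.74^(2/3)·√0.00042 = 601.7 ft³/s.
The larger discharge is 4284 ft³/s and the smaller is 601.7 ft³/s; the ratio is 7.12.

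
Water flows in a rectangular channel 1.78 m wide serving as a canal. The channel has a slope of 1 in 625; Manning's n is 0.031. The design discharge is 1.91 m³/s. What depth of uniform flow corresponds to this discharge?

y_n = 1.28 m

Manning's equation rearranged: A R^(2/3) = nQ / (1·√S) = 0.031 × 1.91 / (√0.0016) = 1.48.
At y = 1.08 m: A R^(2/3) = 1.191 — low.
At y = 1.48 m: A R^(2/3) = 1.781 — high.
At y = 1.28 m: A R^(2/3) = 1.483 — matches.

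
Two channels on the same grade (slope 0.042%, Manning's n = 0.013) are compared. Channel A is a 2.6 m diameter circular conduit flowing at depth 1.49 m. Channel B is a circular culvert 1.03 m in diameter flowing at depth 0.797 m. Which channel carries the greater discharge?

channel A

Channel A: For a circular section of diameter D = 2.6 m at depth y = 1.49 m, the central angle is θ = 2 arccos(1 − 2y/D) = 3.435 rad. Then A = (D²/8)(θ − sin θ) = 3.147 m² and P = Dθ/2 = 4.465 m. Hydraulic radius R = A/P = 3.147/4.465 = 0.7047 m. Q_A = (1/0.013)·3.147·0.7047^(2/3)·√0.00042 = 3.929 m³/s.
Channel B: For a circular section of diameter D = 1.03 m at depth y = 0.797 m, the central angle is θ = 2 arccos(1 − 2y/D) = 4.301 rad. Then A = (D²/8)(θ − sin θ) = 0.6918 m² and P = Dθ/2 = 2.215 m. Hydraulic radius R = A/P = 0.6918/2.215 = 0.3124 m. Q_B = (1/0.013)·0.6918·0.3124^(2/3)·√0.00042 = 0.5021 m³/s.
Q_A = 3.929 m³/s vs Q_B = 0.5021 m³/s, so channel A carries more.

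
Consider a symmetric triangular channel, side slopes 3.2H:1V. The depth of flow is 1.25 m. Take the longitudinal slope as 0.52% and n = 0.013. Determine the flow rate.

Q = 19.7 m³/s

For a triangular section with side slope z = 3.2: A = zy² = 3.2×1.25² = 5 m²; P = 2y√(1+z²) = 2×1.25×3.353 = 8.382 m.
Hydraulic radius R = A/P = 5/8.382 = 0.5965 m.
Manning's equation: Q = (1/n) A R^(2/3) S^(1/2) = (1/0.013) × 5 × 0.5965^(2/3) × 0.0052^(1/2) = 19.7 m³/s.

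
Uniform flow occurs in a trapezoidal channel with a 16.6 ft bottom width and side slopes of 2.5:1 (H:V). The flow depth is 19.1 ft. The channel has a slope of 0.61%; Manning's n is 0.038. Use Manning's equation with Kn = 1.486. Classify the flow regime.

subcritical

With bottom width b = 16.6 ft and side slope z = 2.5: A = (b + zy)y = (16.6 + 2.5×19.1)×19.1 = 1229 ft²; P = b + 2y√(1+z²) = 16.6 + 2×19.1×2.693 = 119.5 ft.
Hydraulic radius R = A/P = 1229/119.5 = 10.29 ft.
V = (1.486/n) R^(2/3) √S = (1.486/0.038) × 10.29^(2/3) × √0.0061 = 14.45 ft/s. Hydraulic depth D_h = A/T = 1229/112.1 = 10.96 ft.
Froude number Fr = V/√(g·D_h) = 14.45/√(32.2×10.96) = 0.769, which is less than 1, so the flow is subcritical.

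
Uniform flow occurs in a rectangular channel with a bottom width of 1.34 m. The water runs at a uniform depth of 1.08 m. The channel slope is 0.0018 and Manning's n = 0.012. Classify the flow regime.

subcritical

Flow area A = b·y = 1.34 × 1.08 = 1.447 m². Wetted perimeter P = b + 2y = 1.34 + 2×1.08 = 3.5 m.
Hydraulic radius R = A/P = 1.447/3.5 = 0.4135 m.
V = (1/n) R^(2/3) √S = (1/0.012) × 0.4135^(2/3) × √0.0018 = 1.962 m/s. Hydraulic depth D_h = A/T = 1.447/1.34 = 1.08 m.
Froude number Fr = V/√(g·D_h) = 1.962/√(9.81×1.08) = 0.603, which is less than 1, so the flow is subcritical.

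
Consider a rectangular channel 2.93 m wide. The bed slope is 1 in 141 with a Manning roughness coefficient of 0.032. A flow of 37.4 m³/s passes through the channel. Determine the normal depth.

Manning's equation rearranged: A R^(2/3) = nQ / (1·√S) = 0.032 × 37.4 / (√0.007092) = 14.21.
At y = 3.96 m: A R^(2/3) = 12.13 — short.
At y = 4.53 m: A R^(2/3) = 14.2 — ≈ 14.21.

y_n = 4.53 m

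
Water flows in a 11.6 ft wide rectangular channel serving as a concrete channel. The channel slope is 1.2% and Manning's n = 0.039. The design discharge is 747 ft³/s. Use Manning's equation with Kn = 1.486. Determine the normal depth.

y_n = 7.11 ft

Manning's equation rearranged: A R^(2/3) = nQ / (1.486·√S) = 0.039 × 747 / (1.486 × √0.012) = 179.
Trying y = 8.82 ft: A R^(2/3) = 235.8 — high.
Trying y = 5.91 ft: A R^(2/3) = 140.3 — low.
Trying y = 7.11 ft: A R^(2/3) = 178.9 — matches.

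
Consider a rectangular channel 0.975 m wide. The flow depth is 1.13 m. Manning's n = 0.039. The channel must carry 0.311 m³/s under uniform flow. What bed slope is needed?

S = 0.00051

Flow area A = b·y = 0.975 × 1.13 = 1.102 m². Wetted perimeter P = b + 2y = 0.975 + 2×1.13 = 3.235 m.
Hydraulic radius R = A/P = 1.102/3.235 = 0.3406 m.
From Manning's equation, S = [nQ / (1 A R^(2/3))]² = [0.039 × 0.311 / (1 × 1.102 × 0.3406^(2/3))]² = 0.00051.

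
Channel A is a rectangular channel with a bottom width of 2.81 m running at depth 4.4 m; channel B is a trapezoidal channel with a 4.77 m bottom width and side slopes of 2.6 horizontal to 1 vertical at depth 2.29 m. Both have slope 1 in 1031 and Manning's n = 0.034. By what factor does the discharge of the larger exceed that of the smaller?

2.38

Channel A: Flow area A = b·y = 2.81 × 4.4 = 12.36 m². Wetted perimeter P = b + 2y = 2.81 + 2×4.4 = 11.61 m. Hydraulic radius R = A/P = 12.36/11.61 = 1.065 m. Q_A = (1/0.034)·12.36·1.065^(2/3)·√0.0009699 = 11.81 m³/s.
Channel B: With bottom width b = 4.77 m and side slope z = 2.6: A = (b + zy)y = (4.77 + 2.6×2.29)×2.29 = 24.56 m²; P = b + 2y√(1+z²) = 4.77 + 2×2.29×2.786 = 17.53 m. Hydraulic radius R = A/P = 24.56/17.53 = 1.401 m. Q_B = (1/0.034)·24.56·1.401^(2/3)·√0.0009699 = 28.17 m³/s.
The larger discharge is 28.17 m³/s and the smaller is 11.81 m³/s; the ratio is 2.38.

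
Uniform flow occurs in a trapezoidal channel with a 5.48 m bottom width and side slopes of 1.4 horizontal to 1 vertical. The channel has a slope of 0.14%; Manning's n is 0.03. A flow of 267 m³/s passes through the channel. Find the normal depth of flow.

y_n = 6.5 m

Manning's equation rearranged: A R^(2/3) = nQ / (1·√S) = 0.03 × 267 / (√0.0014) = 214.1.
Trying y = 7.26 m: A R^(2/3) = 273.1 — over.
Trying y = 5.21 m: A R^(2/3) = 133.6 — short.
Trying y = 6.5 m: A R^(2/3) = 214.4 — matches.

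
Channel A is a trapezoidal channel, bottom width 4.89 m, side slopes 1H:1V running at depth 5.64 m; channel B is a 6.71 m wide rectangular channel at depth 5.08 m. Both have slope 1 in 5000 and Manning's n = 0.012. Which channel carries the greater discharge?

channel A

Channel A: With bottom width b = 4.89 m and side slope z = 1: A = (b + zy)y = (4.89 + 1×5.64)×5.64 = 59.39 m²; P = b + 2y√(1+z²) = 4.89 + 2×5.64×1.414 = 20.84 m. Hydraulic radius R = A/P = 59.39/20.84 = 2.849 m. Q_A = (1/0.012)·59.39·2.849^(2/3)·√0.0002 = 140.7 m³/s.
Channel B: Flow area A = b·y = 6.71 × 5.08 = 34.09 m². Wetted perimeter P = b + 2y = 6.71 + 2×5.08 = 16.87 m. Hydraulic radius R = A/P = 34.09/16.87 = 2.021 m. Q_B = (1/0.012)·34.09·2.021^(2/3)·√0.0002 = 64.2 m³/s.
Q_A = 140.7 m³/s vs Q_B = 64.2 m³/s, so channel A carries more.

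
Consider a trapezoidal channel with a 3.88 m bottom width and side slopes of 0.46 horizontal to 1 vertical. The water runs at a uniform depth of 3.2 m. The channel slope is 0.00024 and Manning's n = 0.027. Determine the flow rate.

Q = 13.3 m³/s

With bottom width b = 3.88 m and side slope z = 0.46: A = (b + zy)y = (3.88 + 0.46×3.2)×3.2 = 17.13 m²; P = b + 2y√(1+z²) = 3.88 + 2×3.2×1.101 = 10.92 m.
Hydraulic radius R = A/P = 17.13/10.92 = 1.568 m.
Manning's equation: Q = (1/n) A R^(2/3) S^(1/2) = (1/0.027) × 17.13 × 1.568^(2/3) × 0.00024^(1/2) = 13.3 m³/s.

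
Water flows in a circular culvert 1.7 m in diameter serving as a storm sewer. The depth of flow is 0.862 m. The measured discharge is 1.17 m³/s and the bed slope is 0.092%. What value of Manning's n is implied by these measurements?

For a circular section of diameter D = 1.7 m at depth y = 0.862 m, the central angle is θ = 2 arccos(1 − 2y/D) = 3.17 rad. Then A = (D²/8)(θ − sin θ) = 1.155 m² and P = Dθ/2 = 2.694 m.
Hydraulic radius R = A/P = 1.155/2.694 = 0.4288 m.
Rearranging Manning's equation: n = (1/Q) A R^(2/3) S^(1/2) = (1/1.17) × 1.155 × 0.4288^(2/3) × √0.00092 = 0.017.

n = 0.017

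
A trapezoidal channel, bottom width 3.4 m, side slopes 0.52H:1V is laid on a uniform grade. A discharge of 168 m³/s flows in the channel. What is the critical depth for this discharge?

y_c = 4.88 m

At critical depth, Q² T / (g A³) = 1, i.e. A³/T = Q²/g = 168²/9.81 = 2877.
Try y = 5.68 m: A³/T = 5050 — over.
Try y = 4.39 m: A³/T = 1949 — short.
Try y = 4.88 m: A³/T = 2870 — matches.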